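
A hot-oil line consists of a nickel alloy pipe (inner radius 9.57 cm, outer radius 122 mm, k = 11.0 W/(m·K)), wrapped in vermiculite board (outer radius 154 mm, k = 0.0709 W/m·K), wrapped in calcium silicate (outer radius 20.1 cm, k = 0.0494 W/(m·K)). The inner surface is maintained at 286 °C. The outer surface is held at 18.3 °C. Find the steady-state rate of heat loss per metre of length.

Q' = 193 W/m

Resistance network (inner→outer):
  R'_nickel alloy = ln(0.122/0.0957)/(2πk) = 0.2428/(2π·11.0) = 0.003513 m·K/W
  R'_vermiculite board = ln(0.154/0.122)/(2πk) = 0.2329/(2π·0.0709) = 0.5229 m·K/W
  R'_calcium silicate = ln(0.201/0.154)/(2πk) = 0.2664/(2π·0.0494) = 0.8581 m·K/W
ΣR = 0.003513 + 0.5229 + 0.8581 = 1.385 m·K/W
Q' = ΔT/ΣR = (286 °C − 18.3 °C)/1.385 = 193 W/m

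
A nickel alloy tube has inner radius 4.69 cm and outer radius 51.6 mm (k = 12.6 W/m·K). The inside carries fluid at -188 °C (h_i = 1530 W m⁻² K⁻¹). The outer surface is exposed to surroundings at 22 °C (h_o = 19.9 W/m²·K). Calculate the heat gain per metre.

Series thermal resistances, inner to outer:
  R'_conv,in = 1/(2πr h) = 1/(2π·0.0469·1530) = 0.002218 m·K/W
  R'_nickel alloy = ln(0.0516/0.0469)/(2πk) = 0.09550/(2π·12.6) = 0.001206 m·K/W
  R'_conv,out = 1/(2πr h) = 1/(2π·0.0516·19.9) = 0.1550 m·K/W
ΣR = 0.002218 + 0.001206 + 0.1550 = 0.1584 m·K/W
Q' = ΔT/ΣR = (-188 °C − 22 °C)/0.1584 = -1330 W/m
(Negative Q' ⇒ heat flows inward; heat gain = 1330 W/m.)

Q' = 1330 W/m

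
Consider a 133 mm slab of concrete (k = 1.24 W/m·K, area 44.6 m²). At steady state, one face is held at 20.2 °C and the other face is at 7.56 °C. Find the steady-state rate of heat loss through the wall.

Q = kA·ΔT/L = 1.24 × 44.6 × |20.2 °C − 7.56 °C| / 0.133 = 5260 W

Q = 5.26 kW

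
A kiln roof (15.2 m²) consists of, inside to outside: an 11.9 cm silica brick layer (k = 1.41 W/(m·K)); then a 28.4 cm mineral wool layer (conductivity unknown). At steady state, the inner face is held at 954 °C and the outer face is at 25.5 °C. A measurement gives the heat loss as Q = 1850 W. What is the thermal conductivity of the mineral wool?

k = 0.0376 W/m·K

ΣR = ΔT/Q = |954 − 25.5|/1850 = 0.5019 K/W
Known resistances:
  R_silica brick = L/(kA) = 0.119/(1.41·15.2) = 0.005552 K/W
R_mineral wool = ΣR − ΣR_known = 0.5019 − 0.005552 = 0.4963 K/W
L/(kA) = 0.4963 ⇒ k = 0.284/(0.4963·15.2) = 0.0376 W/m·K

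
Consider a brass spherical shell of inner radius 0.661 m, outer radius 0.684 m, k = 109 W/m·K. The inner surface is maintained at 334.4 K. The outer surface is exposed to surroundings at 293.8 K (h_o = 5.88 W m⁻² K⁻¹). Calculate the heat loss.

Q = 1400 W

Resistance network (inner→outer):
  R_brass = (1/0.661 − 1/0.684)/(4πk) = 0.05087/(4π·109) = 3.714×10^-5 K/W
  R_conv,out = 1/(4πr²h) = 1/(4π·0.684²·5.88) = 0.02893 K/W
ΣR = 3.714×10^-5 + 0.02893 = 0.02897 K/W
Q = ΔT/ΣR = (334.4 K − 293.8 K)/0.02897 = 1400 W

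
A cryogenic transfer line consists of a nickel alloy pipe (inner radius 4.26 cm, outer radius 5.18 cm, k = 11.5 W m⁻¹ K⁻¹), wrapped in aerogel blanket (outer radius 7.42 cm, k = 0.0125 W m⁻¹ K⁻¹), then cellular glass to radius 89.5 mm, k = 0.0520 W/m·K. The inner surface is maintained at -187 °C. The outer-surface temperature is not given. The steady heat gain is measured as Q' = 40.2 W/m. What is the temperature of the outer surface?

T_out = 20.1 °C

Sum the resistances:
  R'_nickel alloy = ln(0.0518/0.0426)/(2πk) = 0.1955/(2π·11.5) = 0.002706 m·K/W
  R'_aerogel blanket = ln(0.0742/0.0518)/(2πk) = 0.3594/(2π·0.0125) = 4.576 m·K/W
  R'_cellular glass = ln(0.0895/0.0742)/(2πk) = 0.1875/(2π·0.0520) = 0.5738 m·K/W
ΣR = 5.152 m·K/W
ΔT = Q'·ΣR = 40.2 × 5.152 = 207.1 K
Heat flows inward, so T_out = T_in + ΔT = -187 + 207.1 = 20.1 °C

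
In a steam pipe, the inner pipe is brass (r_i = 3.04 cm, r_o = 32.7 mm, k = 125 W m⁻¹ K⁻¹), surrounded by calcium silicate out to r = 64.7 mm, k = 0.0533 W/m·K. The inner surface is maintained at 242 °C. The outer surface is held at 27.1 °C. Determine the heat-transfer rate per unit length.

Resistance network (inner→outer):
  R'_brass = ln(0.0327/0.0304)/(2πk) = 0.07293/(2π·125) = 9.286×10^-5 m·K/W
  R'_calcium silicate = ln(0.0647/0.0327)/(2πk) = 0.6824/(2π·0.0533) = 2.038 m·K/W
ΣR = 9.286×10^-5 + 2.038 = 2.038 m·K/W
Q' = ΔT/ΣR = (242 °C − 27.1 °C)/2.038 = 105 W/m

Q' = 105 W/m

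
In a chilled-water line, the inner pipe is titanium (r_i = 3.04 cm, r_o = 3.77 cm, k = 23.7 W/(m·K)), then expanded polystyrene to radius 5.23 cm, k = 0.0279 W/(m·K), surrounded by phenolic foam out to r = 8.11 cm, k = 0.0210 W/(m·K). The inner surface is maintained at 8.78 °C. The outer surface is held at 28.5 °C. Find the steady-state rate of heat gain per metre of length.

Q' = 3.80 W/m

Series thermal resistances, inner to outer:
  R'_titanium = ln(0.0377/0.0304)/(2πk) = 0.2152/(2π·23.7) = 0.001445 m·K/W
  R'_expanded polystyrene = ln(0.0523/0.0377)/(2πk) = 0.3273/(2π·0.0279) = 1.867 m·K/W
  R'_phenolic foam = ln(0.0811/0.0523)/(2πk) = 0.4387/(2π·0.0210) = 3.325 m·K/W
ΣR = 0.001445 + 1.867 + 3.325 = 5.193 m·K/W
Q' = ΔT/ΣR = (8.78 °C − 28.5 °C)/5.193 = -3.80 W/m
(Negative Q' ⇒ heat flows inward; heat gain = 3.80 W/m.)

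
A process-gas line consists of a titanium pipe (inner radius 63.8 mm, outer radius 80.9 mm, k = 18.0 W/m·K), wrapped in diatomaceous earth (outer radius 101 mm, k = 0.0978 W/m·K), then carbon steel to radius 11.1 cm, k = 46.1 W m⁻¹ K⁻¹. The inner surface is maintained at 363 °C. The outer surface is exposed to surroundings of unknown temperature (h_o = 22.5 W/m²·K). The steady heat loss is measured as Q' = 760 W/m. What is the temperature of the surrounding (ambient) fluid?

Series resistances:
  R'_titanium = ln(0.0809/0.0638)/(2πk) = 0.2375/(2π·18.0) = 0.002100 m·K/W
  R'_diatomaceous earth = ln(0.101/0.0809)/(2πk) = 0.2219/(2π·0.0978) = 0.3611 m·K/W
  R'_carbon steel = ln(0.111/0.101)/(2πk) = 0.09441/(2π·46.1) = 3.259×10^-4 m·K/W
  R'_conv,out = 1/(2πr h) = 1/(2π·0.111·22.5) = 0.06373 m·K/W
ΣR = 0.4273 m·K/W
ΔT = Q'·ΣR = 760 × 0.4273 = 324.7 K
Heat flows outward, so T_out = T_in − ΔT = 363 − 324.7 = 38.3 °C

T_out = 38.3 °C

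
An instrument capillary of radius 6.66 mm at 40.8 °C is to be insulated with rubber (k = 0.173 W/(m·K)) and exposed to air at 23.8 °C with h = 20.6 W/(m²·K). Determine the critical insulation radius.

For a cylinder, r_cr = k_ins/h = 0.173/20.6 = 0.00840 m = 0.840 cm

r_cr = 0.840 cm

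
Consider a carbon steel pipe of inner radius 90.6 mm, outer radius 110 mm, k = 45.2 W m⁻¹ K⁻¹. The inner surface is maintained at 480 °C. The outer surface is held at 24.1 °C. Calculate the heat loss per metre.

Q' = 6.67×10^5 W/m

Q' = 2πk·ΔT/ln(r₂/r₁) = 2π × 45.2 × 455.9 / ln(0.110/0.0906) = 6.67×10^5 W/m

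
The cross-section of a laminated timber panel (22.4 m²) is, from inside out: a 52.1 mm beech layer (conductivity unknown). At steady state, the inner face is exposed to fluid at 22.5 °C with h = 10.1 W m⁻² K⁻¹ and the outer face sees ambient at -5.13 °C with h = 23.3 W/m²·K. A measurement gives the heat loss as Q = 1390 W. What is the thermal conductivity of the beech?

ΣR = ΔT/Q = |22.5 − -5.13|/1390 = 0.01988 K/W
Known resistances:
  R_conv,in = 1/(hA) = 1/(10.1·22.4) = 0.004420 K/W
  R_conv,out = 1/(hA) = 1/(23.3·22.4) = 0.001916 K/W
R_beech = ΣR − ΣR_known = 0.01988 − 0.006336 = 0.01354 K/W
L/(kA) = 0.01354 ⇒ k = 0.0521/(0.01354·22.4) = 0.172 W/m·K

k = 0.172 W/m·K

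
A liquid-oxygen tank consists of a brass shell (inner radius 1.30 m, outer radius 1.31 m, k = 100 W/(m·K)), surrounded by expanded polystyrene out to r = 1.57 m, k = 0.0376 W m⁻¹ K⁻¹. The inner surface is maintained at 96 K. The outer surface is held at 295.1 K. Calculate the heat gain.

Series thermal resistances, inner to outer:
  R_brass = (1/1.30 − 1/1.31)/(4πk) = 0.005872/(4π·100) = 4.673×10^-6 K/W
  R_expanded polystyrene = (1/1.31 − 1/1.57)/(4πk) = 0.1264/(4π·0.0376) = 0.2675 K/W
ΣR = 4.673×10^-6 + 0.2675 = 0.2675 K/W
Q = ΔT/ΣR = (96 K − 295.1 K)/0.2675 = -744 W
(Negative Q ⇒ heat flows inward; heat gain = 744 W.)

Q = 744 W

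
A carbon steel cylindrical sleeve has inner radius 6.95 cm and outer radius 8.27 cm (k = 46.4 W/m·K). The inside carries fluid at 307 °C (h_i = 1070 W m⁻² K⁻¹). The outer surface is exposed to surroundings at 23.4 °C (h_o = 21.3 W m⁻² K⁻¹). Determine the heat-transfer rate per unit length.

Q' = 3050 W/m

Resistance network (inner→outer):
  R'_conv,in = 1/(2πr h) = 1/(2π·0.0695·1070) = 0.002140 m·K/W
  R'_carbon steel = ln(0.0827/0.0695)/(2πk) = 0.1739/(2π·46.4) = 5.965×10^-4 m·K/W
  R'_conv,out = 1/(2πr h) = 1/(2π·0.0827·21.3) = 0.09035 m·K/W
ΣR = 0.002140 + 5.965×10^-4 + 0.09035 = 0.09309 m·K/W
Q' = ΔT/ΣR = (307 °C − 23.4 °C)/0.09309 = 3050 W/m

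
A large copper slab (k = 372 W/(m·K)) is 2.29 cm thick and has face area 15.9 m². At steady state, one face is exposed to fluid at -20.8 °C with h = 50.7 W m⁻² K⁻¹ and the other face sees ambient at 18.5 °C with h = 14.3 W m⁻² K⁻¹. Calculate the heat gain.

Series thermal resistances, inner to outer:
  R_conv,in = 1/(hA) = 1/(50.7·15.9) = 0.001240 K/W
  R_copper = L/(kA) = 0.0229/(372·15.9) = 3.872×10^-6 K/W
  R_conv,out = 1/(hA) = 1/(14.3·15.9) = 0.004398 K/W
ΣR = 0.001240 + 3.872×10^-6 + 0.004398 = 0.005642 K/W
Q = ΔT/ΣR = (-20.8 °C − 18.5 °C)/0.005642 = -6970 W
(Negative Q ⇒ heat flows inward; heat gain = 6970 W.)

Q = 6970 W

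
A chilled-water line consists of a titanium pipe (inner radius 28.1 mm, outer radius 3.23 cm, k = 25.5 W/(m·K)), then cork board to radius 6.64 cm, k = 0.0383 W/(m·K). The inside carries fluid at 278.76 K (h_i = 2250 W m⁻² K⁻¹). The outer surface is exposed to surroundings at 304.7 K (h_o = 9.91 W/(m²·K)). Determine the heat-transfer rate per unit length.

Q' = 8.01 W/m

Resistance network (inner→outer):
  R'_conv,in = 1/(2πr h) = 1/(2π·0.0281·2250) = 0.002517 m·K/W
  R'_titanium = ln(0.0323/0.0281)/(2πk) = 0.1393/(2π·25.5) = 8.694×10^-4 m·K/W
  R'_cork board = ln(0.0664/0.0323)/(2πk) = 0.7206/(2π·0.0383) = 2.995 m·K/W
  R'_conv,out = 1/(2πr h) = 1/(2π·0.0664·9.91) = 0.2419 m·K/W
ΣR = 0.002517 + 8.694×10^-4 + 2.995 + 0.2419 = 3.240 m·K/W
Q' = ΔT/ΣR = (278.76 K − 304.7 K)/3.240 = -8.01 W/m
(Negative Q' ⇒ heat flows inward; heat gain = 8.01 W/m.)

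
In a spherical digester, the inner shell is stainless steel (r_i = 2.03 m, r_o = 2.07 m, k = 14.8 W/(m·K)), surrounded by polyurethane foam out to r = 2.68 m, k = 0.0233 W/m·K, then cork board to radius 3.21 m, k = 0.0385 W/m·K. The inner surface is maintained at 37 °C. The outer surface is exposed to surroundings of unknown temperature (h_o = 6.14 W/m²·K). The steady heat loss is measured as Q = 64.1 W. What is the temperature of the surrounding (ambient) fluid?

Series resistances:
  R_stainless steel = (1/2.03 − 1/2.07)/(4πk) = 0.009519/(4π·14.8) = 5.118×10^-5 K/W
  R_polyurethane foam = (1/2.07 − 1/2.68)/(4πk) = 0.1100/(4π·0.0233) = 0.3755 K/W
  R_cork board = (1/2.68 − 1/3.21)/(4πk) = 0.06161/(4π·0.0385) = 0.1273 K/W
  R_conv,out = 1/(4πr²h) = 1/(4π·3.21²·6.14) = 0.001258 K/W
ΣR = 0.5042 K/W
ΔT = Q·ΣR = 64.1 × 0.5042 = 32.32 K
Heat flows outward, so T_out = T_in − ΔT = 37 − 32.32 = 4.68 °C

T_out = 4.68 °C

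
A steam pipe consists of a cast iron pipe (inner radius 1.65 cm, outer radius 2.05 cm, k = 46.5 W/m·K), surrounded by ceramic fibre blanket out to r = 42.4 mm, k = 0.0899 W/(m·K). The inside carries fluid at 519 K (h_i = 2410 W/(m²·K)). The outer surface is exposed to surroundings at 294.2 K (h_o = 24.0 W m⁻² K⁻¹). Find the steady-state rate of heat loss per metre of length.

Resistance network (inner→outer):
  R'_conv,in = 1/(2πr h) = 1/(2π·0.0165·2410) = 0.004002 m·K/W
  R'_cast iron = ln(0.0205/0.0165)/(2πk) = 0.2171/(2π·46.5) = 7.429×10^-4 m·K/W
  R'_ceramic fibre blanket = ln(0.0424/0.0205)/(2πk) = 0.7267/(2π·0.0899) = 1.287 m·K/W
  R'_conv,out = 1/(2πr h) = 1/(2π·0.0424·24.0) = 0.1564 m·K/W
ΣR = 0.004002 + 7.429×10^-4 + 1.287 + 0.1564 = 1.448 m·K/W
Q' = ΔT/ΣR = (519 K − 294.2 K)/1.448 = 155 W/m

Q' = 155 W/m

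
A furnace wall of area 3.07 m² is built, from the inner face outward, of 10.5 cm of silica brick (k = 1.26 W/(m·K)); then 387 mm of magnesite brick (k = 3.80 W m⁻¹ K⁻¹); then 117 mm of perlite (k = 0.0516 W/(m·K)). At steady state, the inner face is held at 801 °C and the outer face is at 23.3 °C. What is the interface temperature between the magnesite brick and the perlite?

T = 742 °C

Treat each layer as a resistance in series:
  R_silica brick = L/(kA) = 0.105/(1.26·3.07) = 0.02714 K/W
  R_magnesite brick = L/(kA) = 0.387/(3.80·3.07) = 0.03317 K/W
  R_perlite = L/(kA) = 0.117/(0.0516·3.07) = 0.7386 K/W
ΣR = 0.02714 + 0.03317 + 0.7386 = 0.7989 K/W
Q = ΔT/ΣR = (801 °C − 23.3 °C)/0.7989 = 973.5 W
From the inner boundary to the magnesite brick/perlite interface, ΣR_partial = 0.06031 K/W.
T_interface = T_in − Q·ΣR_partial = 801 °C − (973.5)(0.06031) = 742 °C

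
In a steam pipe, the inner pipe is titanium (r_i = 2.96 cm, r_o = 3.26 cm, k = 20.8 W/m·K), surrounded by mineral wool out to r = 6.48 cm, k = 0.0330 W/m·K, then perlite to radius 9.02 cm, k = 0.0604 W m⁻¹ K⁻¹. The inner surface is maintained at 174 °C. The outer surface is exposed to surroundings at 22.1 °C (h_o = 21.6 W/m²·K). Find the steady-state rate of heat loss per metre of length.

Q' = 35.6 W/m

Series thermal resistances, inner to outer:
  R'_titanium = ln(0.0326/0.0296)/(2πk) = 0.09654/(2π·20.8) = 7.387×10^-4 m·K/W
  R'_mineral wool = ln(0.0648/0.0326)/(2πk) = 0.6870/(2π·0.0330) = 3.313 m·K/W
  R'_perlite = ln(0.0902/0.0648)/(2πk) = 0.3307/(2π·0.0604) = 0.8715 m·K/W
  R'_conv,out = 1/(2πr h) = 1/(2π·0.0902·21.6) = 0.08169 m·K/W
ΣR = 7.387×10^-4 + 3.313 + 0.8715 + 0.08169 = 4.267 m·K/W
Q' = ΔT/ΣR = (174 °C − 22.1 °C)/4.267 = 35.6 W/m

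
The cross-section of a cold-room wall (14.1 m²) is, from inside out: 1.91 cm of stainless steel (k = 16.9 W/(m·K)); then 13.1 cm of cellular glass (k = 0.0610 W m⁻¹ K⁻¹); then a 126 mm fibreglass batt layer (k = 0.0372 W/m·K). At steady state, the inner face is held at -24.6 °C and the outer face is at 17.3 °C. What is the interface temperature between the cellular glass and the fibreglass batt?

T = -8.34 °C

Resistance network (inner→outer):
  R_stainless steel = L/(kA) = 0.0191/(16.9·14.1) = 8.015×10^-5 K/W
  R_cellular glass = L/(kA) = 0.131/(0.0610·14.1) = 0.1523 K/W
  R_fibreglass batt = L/(kA) = 0.126/(0.0372·14.1) = 0.2402 K/W
ΣR = 8.015×10^-5 + 0.1523 + 0.2402 = 0.3926 K/W
Q = ΔT/ΣR = (-24.6 °C − 17.3 °C)/0.3926 = -106.7 W
From the inner boundary to the cellular glass/fibreglass batt interface, ΣR_partial = 0.1524 K/W.
T_interface = T_in − Q·ΣR_partial = -24.6 °C − (-106.7)(0.1524) = -8.34 °C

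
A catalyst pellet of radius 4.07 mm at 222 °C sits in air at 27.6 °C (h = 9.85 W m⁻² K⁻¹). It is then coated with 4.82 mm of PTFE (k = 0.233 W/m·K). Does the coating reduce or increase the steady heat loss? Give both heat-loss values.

increases: 0.399 → 1.32 W

Critical radius for a sphere: r_cr = 2k/h = 0.0473 m = 4.73 cm.
Outer radius after coating: r₂ = 0.00407 + 0.00482 = 0.00889 m.
Since r₁ < r_cr and r₂ ≤ r_cr, the coating moves toward the maximum at r_cr — heat loss rises.
Bare: R = 1/(4πr₁²h) = 487.7 K/W; Q = 194.4/487.7 = 0.399 W.
Coated: R = R_cond + R_conv = 147.7 K/W; Q = 194.4/147.7 = 1.32 W.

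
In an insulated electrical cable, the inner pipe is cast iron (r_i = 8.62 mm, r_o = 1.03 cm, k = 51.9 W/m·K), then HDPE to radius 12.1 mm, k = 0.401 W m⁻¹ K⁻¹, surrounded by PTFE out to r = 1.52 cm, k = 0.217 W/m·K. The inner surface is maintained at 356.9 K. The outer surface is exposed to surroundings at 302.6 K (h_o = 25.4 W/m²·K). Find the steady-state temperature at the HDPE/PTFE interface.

T = 351.5 K

Series thermal resistances, inner to outer:
  R'_cast iron = ln(0.0103/0.00862)/(2πk) = 0.1781/(2π·51.9) = 5.460×10^-4 m·K/W
  R'_HDPE = ln(0.0121/0.0103)/(2πk) = 0.1611/(2π·0.401) = 0.06392 m·K/W
  R'_PTFE = ln(0.0152/0.0121)/(2πk) = 0.2281/(2π·0.217) = 0.1673 m·K/W
  R'_conv,out = 1/(2πr h) = 1/(2π·0.0152·25.4) = 0.4122 m·K/W
ΣR = 5.460×10^-4 + 0.06392 + 0.1673 + 0.4122 = 0.6440 m·K/W
Q' = ΔT/ΣR = (356.9 K − 302.6 K)/0.6440 = 84.32 W/m
From the inner boundary to the HDPE/PTFE interface, ΣR_partial = 0.06447 m·K/W.
T_interface = T_in − Q'·ΣR_partial = 356.9 K − (84.32)(0.06447) = 351.5 K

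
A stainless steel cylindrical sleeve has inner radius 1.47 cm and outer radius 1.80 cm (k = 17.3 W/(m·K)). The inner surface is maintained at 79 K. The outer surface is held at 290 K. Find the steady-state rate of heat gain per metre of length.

Q' = 113 kW/m

Q' = 2πk·ΔT/ln(r₂/r₁) = 2π × 17.3 × 211 / ln(0.0180/0.0147) = 1.13×10^5 W/m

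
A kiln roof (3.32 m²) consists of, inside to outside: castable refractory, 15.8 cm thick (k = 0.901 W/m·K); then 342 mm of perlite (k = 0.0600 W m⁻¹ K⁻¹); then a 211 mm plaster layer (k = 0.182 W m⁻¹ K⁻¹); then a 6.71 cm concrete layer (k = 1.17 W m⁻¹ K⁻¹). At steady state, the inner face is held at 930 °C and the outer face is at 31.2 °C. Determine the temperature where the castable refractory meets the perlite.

Resistance network (inner→outer):
  R_castable refractory = L/(kA) = 0.158/(0.901·3.32) = 0.05282 K/W
  R_perlite = L/(kA) = 0.342/(0.0600·3.32) = 1.717 K/W
  R_plaster = L/(kA) = 0.211/(0.182·3.32) = 0.3492 K/W
  R_concrete = L/(kA) = 0.0671/(1.17·3.32) = 0.01727 K/W
ΣR = 0.05282 + 1.717 + 0.3492 + 0.01727 = 2.136 K/W
Q = ΔT/ΣR = (930 °C − 31.2 °C)/2.136 = 420.8 W
From the inner boundary to the castable refractory/perlite interface, ΣR_partial = 0.05282 K/W.
T_interface = T_in − Q·ΣR_partial = 930 °C − (420.8)(0.05282) = 908 °C

T = 908 °C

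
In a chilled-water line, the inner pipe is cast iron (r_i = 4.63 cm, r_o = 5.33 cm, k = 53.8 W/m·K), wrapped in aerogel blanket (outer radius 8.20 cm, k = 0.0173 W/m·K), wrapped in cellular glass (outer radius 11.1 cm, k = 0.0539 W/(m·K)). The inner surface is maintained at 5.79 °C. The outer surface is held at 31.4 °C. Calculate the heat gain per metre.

Resistance network (inner→outer):
  R'_cast iron = ln(0.0533/0.0463)/(2πk) = 0.1408/(2π·53.8) = 4.165×10^-4 m·K/W
  R'_aerogel blanket = ln(0.0820/0.0533)/(2πk) = 0.4308/(2π·0.0173) = 3.963 m·K/W
  R'_cellular glass = ln(0.111/0.0820)/(2πk) = 0.3028/(2π·0.0539) = 0.8941 m·K/W
ΣR = 4.165×10^-4 + 3.963 + 0.8941 = 4.858 m·K/W
Q' = ΔT/ΣR = (5.79 °C − 31.4 °C)/4.858 = -5.27 W/m
(Negative Q' ⇒ heat flows inward; heat gain = 5.27 W/m.)

Q' = 5.27 W/m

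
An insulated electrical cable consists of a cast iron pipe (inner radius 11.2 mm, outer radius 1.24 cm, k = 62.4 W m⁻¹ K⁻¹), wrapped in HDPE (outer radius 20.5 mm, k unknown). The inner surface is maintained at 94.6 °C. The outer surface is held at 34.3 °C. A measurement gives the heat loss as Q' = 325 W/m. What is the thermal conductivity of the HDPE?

ΣR = ΔT/Q' = |94.6 − 34.3|/325 = 0.1855 m·K/W
Known resistances:
  R'_cast iron = ln(0.0124/0.0112)/(2πk) = 0.1018/(2π·62.4) = 2.596×10^-4 m·K/W
R_HDPE = ΣR − ΣR_known = 0.1855 − 2.596×10^-4 = 0.1852 m·K/W
ln(r₂/r₁)/(2πk) = 0.1852 ⇒ k = 0.5027/(2π·0.1852) = 0.432 W/m·K

k = 0.432 W/m·K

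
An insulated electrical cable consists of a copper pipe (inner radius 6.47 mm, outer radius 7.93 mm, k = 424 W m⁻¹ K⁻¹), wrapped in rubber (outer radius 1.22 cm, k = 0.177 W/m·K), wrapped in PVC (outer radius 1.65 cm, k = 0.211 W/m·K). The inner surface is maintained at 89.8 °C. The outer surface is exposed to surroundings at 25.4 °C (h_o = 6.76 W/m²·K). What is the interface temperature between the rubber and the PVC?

Resistance network (inner→outer):
  R'_copper = ln(0.00793/0.00647)/(2πk) = 0.2035/(2π·424) = 7.638×10^-5 m·K/W
  R'_rubber = ln(0.0122/0.00793)/(2πk) = 0.4308/(2π·0.177) = 0.3874 m·K/W
  R'_PVC = ln(0.0165/0.0122)/(2πk) = 0.3019/(2π·0.211) = 0.2277 m·K/W
  R'_conv,out = 1/(2πr h) = 1/(2π·0.0165·6.76) = 1.427 m·K/W
ΣR = 7.638×10^-5 + 0.3874 + 0.2277 + 1.427 = 2.042 m·K/W
Q' = ΔT/ΣR = (89.8 °C − 25.4 °C)/2.042 = 31.54 W/m
From the inner boundary to the rubber/PVC interface, ΣR_partial = 0.3875 m·K/W.
T_interface = T_in − Q'·ΣR_partial = 89.8 °C − (31.54)(0.3875) = 77.6 °C

T = 77.6 °C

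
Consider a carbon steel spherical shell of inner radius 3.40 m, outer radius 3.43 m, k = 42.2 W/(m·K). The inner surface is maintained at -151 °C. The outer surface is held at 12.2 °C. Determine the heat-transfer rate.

Q = 33600 kW

Q = 4πk·ΔT/(1/r₁ − 1/r₂) = 4π × 42.2 × 163.2 / (1/3.40 − 1/3.43) = 3.36×10^7 W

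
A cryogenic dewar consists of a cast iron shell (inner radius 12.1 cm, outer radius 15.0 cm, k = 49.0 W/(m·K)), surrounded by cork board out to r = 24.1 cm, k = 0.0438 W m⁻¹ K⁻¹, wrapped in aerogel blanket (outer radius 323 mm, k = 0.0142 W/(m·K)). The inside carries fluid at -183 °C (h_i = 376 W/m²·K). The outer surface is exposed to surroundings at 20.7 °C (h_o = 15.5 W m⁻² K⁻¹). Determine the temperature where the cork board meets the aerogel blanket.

T = -94.3 °C

Resistance network (inner→outer):
  R_conv,in = 1/(4πr²h) = 1/(4π·0.121²·376) = 0.01446 K/W
  R_cast iron = (1/0.121 − 1/0.150)/(4πk) = 1.598/(4π·49.0) = 0.002595 K/W
  R_cork board = (1/0.150 − 1/0.241)/(4πk) = 2.517/(4π·0.0438) = 4.574 K/W
  R_aerogel blanket = (1/0.241 − 1/0.323)/(4πk) = 1.053/(4π·0.0142) = 5.903 K/W
  R_conv,out = 1/(4πr²h) = 1/(4π·0.323²·15.5) = 0.04921 K/W
ΣR = 0.01446 + 0.002595 + 4.574 + 5.903 + 0.04921 = 10.54 K/W
Q = ΔT/ΣR = (-183 °C − 20.7 °C)/10.54 = -19.33 W
From the inner boundary to the cork board/aerogel blanket interface, ΣR_partial = 4.591 K/W.
T_interface = T_in − Q·ΣR_partial = -183 °C − (-19.33)(4.591) = -94.3 °C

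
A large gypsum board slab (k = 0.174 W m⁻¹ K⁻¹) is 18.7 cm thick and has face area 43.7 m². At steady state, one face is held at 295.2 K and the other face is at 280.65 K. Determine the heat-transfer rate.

Q = 592 W

Q = kA·ΔT/L = 0.174 × 43.7 × |295.2 K − 280.65 K| / 0.187 = 592 W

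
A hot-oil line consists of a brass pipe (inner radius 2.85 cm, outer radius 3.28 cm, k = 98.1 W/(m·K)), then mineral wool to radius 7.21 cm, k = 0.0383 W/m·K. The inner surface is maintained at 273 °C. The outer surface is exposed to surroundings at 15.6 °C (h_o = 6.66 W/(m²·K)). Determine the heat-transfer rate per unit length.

Series thermal resistances, inner to outer:
  R'_brass = ln(0.0328/0.0285)/(2πk) = 0.1405/(2π·98.1) = 2.280×10^-4 m·K/W
  R'_mineral wool = ln(0.0721/0.0328)/(2πk) = 0.7876/(2π·0.0383) = 3.273 m·K/W
  R'_conv,out = 1/(2πr h) = 1/(2π·0.0721·6.66) = 0.3314 m·K/W
ΣR = 2.280×10^-4 + 3.273 + 0.3314 = 3.605 m·K/W
Q' = ΔT/ΣR = (273 °C − 15.6 °C)/3.605 = 71.4 W/m

Q' = 71.4 W/m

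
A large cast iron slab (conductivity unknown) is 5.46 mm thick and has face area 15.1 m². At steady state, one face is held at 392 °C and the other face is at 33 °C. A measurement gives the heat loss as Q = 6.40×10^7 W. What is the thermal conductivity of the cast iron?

ΣR = ΔT/Q = |392 − 33|/6.40×10^7 = 5.609×10^-6 K/W
L/(kA) = 5.609×10^-6 ⇒ k = 0.00546/(5.609×10^-6·15.1) = 64.5 W/m·K

k = 64.5 W/m·K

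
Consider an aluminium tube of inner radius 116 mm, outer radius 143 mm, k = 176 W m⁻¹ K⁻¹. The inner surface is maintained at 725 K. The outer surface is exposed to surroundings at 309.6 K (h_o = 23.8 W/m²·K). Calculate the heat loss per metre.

Q' = 8.85 kW/m

Treat each layer as a resistance in series:
  R'_aluminium = ln(0.143/0.116)/(2πk) = 0.2093/(2π·176) = 1.892×10^-4 m·K/W
  R'_conv,out = 1/(2πr h) = 1/(2π·0.143·23.8) = 0.04676 m·K/W
ΣR = 1.892×10^-4 + 0.04676 = 0.04695 m·K/W
Q' = ΔT/ΣR = (725 K − 309.6 K)/0.04695 = 8850 W/m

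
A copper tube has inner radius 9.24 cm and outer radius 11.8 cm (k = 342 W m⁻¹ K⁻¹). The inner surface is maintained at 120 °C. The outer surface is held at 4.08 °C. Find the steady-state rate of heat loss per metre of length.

Q' = 1020 kW/m

Q' = 2πk·ΔT/ln(r₂/r₁) = 2π × 342 × 115.92 / ln(0.118/0.0924) = 1.02×10^6 W/m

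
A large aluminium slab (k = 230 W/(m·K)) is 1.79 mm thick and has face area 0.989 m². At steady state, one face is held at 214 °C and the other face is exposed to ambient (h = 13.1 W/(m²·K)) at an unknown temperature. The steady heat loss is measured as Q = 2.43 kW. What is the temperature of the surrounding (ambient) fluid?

Series resistances:
  R_aluminium = L/(kA) = 0.00179/(230·0.989) = 7.869×10^-6 K/W
  R_conv,out = 1/(hA) = 1/(13.1·0.989) = 0.07718 K/W
ΣR = 0.07719 K/W
ΔT = Q·ΣR = 2430 × 0.07719 = 187.6 K
Heat flows outward, so T_out = T_in − ΔT = 214 − 187.6 = 26.4 °C

T_out = 26.4 °C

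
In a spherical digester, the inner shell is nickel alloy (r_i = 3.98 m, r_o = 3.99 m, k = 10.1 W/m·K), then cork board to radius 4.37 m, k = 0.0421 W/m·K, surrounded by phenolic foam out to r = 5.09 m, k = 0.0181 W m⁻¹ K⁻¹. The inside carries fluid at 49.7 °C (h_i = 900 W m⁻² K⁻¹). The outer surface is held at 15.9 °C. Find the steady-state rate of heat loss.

Q = 184 W

Resistance network (inner→outer):
  R_conv,in = 1/(4πr²h) = 1/(4π·3.98²·900) = 5.582×10^-6 K/W
  R_nickel alloy = (1/3.98 − 1/3.99)/(4πk) = 6.297×10^-4/(4π·10.1) = 4.961×10^-6 K/W
  R_cork board = (1/3.99 − 1/4.37)/(4πk) = 0.02179/(4π·0.0421) = 0.04119 K/W
  R_phenolic foam = (1/4.37 − 1/5.09)/(4πk) = 0.03237/(4π·0.0181) = 0.1423 K/W
ΣR = 5.582×10^-6 + 4.961×10^-6 + 0.04119 + 0.1423 = 0.1835 K/W
Q = ΔT/ΣR = (49.7 °C − 15.9 °C)/0.1835 = 184 W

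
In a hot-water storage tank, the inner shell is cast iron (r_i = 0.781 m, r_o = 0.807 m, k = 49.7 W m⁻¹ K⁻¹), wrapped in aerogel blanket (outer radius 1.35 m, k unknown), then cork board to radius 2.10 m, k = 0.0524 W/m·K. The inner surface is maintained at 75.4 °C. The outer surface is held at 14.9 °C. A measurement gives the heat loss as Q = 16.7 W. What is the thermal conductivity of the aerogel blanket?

k = 0.0123 W/m·K

ΣR = ΔT/Q = |75.4 − 14.9|/16.7 = 3.623 K/W
Known resistances:
  R_cast iron = (1/0.781 − 1/0.807)/(4πk) = 0.04125/(4π·49.7) = 6.605×10^-5 K/W
  R_cork board = (1/1.35 − 1/2.10)/(4πk) = 0.2646/(4π·0.0524) = 0.4018 K/W
R_aerogel blanket = ΣR − ΣR_known = 3.623 − 0.4019 = 3.221 K/W
(1/r₁−1/r₂)/(4πk) = 3.221 ⇒ k = 0.4984/(4π·3.221) = 0.0123 W/m·K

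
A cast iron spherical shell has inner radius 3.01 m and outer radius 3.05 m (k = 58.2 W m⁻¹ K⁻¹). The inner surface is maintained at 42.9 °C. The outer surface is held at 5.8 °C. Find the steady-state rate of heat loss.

Q = 6.23×10^6 W

Q = 4πk·ΔT/(1/r₁ − 1/r₂) = 4π × 58.2 × 37.1 / (1/3.01 − 1/3.05) = 6.23×10^6 W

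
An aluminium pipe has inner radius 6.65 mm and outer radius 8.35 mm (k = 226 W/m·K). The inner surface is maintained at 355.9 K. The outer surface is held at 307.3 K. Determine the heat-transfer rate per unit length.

Q' = 2πk·ΔT/ln(r₂/r₁) = 2π × 226 × 48.6 / ln(0.00835/0.00665) = 3.03×10^5 W/m

Q' = 303 kW/m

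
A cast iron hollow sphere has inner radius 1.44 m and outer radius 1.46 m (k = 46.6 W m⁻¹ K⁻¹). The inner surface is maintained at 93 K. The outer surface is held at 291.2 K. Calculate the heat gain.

Q = 4πk·ΔT/(1/r₁ − 1/r₂) = 4π × 46.6 × 198.2 / (1/1.44 − 1/1.46) = 1.22×10^7 W

Q = 1.22×10^7 W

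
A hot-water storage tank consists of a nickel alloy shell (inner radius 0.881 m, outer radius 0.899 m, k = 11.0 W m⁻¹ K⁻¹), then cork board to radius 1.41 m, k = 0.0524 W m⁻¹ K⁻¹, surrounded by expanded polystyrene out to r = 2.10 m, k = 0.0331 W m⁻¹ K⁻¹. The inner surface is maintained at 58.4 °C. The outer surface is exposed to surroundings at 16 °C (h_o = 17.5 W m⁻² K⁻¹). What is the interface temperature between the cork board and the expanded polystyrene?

Treat each layer as a resistance in series:
  R_nickel alloy = (1/0.881 − 1/0.899)/(4πk) = 0.02273/(4π·11.0) = 1.644×10^-4 K/W
  R_cork board = (1/0.899 − 1/1.41)/(4πk) = 0.4031/(4π·0.0524) = 0.6122 K/W
  R_expanded polystyrene = (1/1.41 − 1/2.10)/(4πk) = 0.2330/(4π·0.0331) = 0.5602 K/W
  R_conv,out = 1/(4πr²h) = 1/(4π·2.10²·17.5) = 0.001031 K/W
ΣR = 1.644×10^-4 + 0.6122 + 0.5602 + 0.001031 = 1.174 K/W
Q = ΔT/ΣR = (58.4 °C − 16 °C)/1.174 = 36.12 W
From the inner boundary to the cork board/expanded polystyrene interface, ΣR_partial = 0.6124 K/W.
T_interface = T_in − Q·ΣR_partial = 58.4 °C − (36.12)(0.6124) = 36.3 °C

T = 36.3 °C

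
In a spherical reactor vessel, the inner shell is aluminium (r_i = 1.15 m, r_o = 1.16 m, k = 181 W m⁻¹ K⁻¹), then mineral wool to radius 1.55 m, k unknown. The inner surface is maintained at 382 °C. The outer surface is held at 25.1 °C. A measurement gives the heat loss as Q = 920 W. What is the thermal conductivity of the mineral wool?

k = 0.0445 W/m·K

ΣR = ΔT/Q = |382 − 25.1|/920 = 0.3879 K/W
Known resistances:
  R_aluminium = (1/1.15 − 1/1.16)/(4πk) = 0.007496/(4π·181) = 3.296×10^-6 K/W
R_mineral wool = ΣR − ΣR_known = 0.3879 − 3.296×10^-6 = 0.3879 K/W
(1/r₁−1/r₂)/(4πk) = 0.3879 ⇒ k = 0.2169/(4π·0.3879) = 0.0445 W/m·K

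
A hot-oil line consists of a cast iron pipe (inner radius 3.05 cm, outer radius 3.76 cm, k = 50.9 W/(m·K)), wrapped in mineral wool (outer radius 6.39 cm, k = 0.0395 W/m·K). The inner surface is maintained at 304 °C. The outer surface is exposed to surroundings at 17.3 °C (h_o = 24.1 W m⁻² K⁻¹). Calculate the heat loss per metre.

Resistance network (inner→outer):
  R'_cast iron = ln(0.0376/0.0305)/(2πk) = 0.2093/(2π·50.9) = 6.544×10^-4 m·K/W
  R'_mineral wool = ln(0.0639/0.0376)/(2πk) = 0.5303/(2π·0.0395) = 2.137 m·K/W
  R'_conv,out = 1/(2πr h) = 1/(2π·0.0639·24.1) = 0.1033 m·K/W
ΣR = 6.544×10^-4 + 2.137 + 0.1033 = 2.241 m·K/W
Q' = ΔT/ΣR = (304 °C − 17.3 °C)/2.241 = 128 W/m

Q' = 128 W/m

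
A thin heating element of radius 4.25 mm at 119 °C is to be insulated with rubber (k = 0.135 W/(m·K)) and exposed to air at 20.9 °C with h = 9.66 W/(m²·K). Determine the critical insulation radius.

r_cr = 1.40 cm

For a cylinder, r_cr = k_ins/h = 0.135/9.66 = 0.0140 m = 1.40 cm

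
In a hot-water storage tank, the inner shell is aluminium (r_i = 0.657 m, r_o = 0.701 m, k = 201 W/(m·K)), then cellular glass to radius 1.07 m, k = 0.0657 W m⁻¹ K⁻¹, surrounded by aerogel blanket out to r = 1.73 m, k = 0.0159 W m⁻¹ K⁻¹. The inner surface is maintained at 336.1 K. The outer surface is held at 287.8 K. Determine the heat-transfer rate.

Q = 20.3 W

Resistance network (inner→outer):
  R_aluminium = (1/0.657 − 1/0.701)/(4πk) = 0.09554/(4π·201) = 3.782×10^-5 K/W
  R_cellular glass = (1/0.701 − 1/1.07)/(4πk) = 0.4920/(4π·0.0657) = 0.5959 K/W
  R_aerogel blanket = (1/1.07 − 1/1.73)/(4πk) = 0.3565/(4π·0.0159) = 1.784 K/W
ΣR = 3.782×10^-5 + 0.5959 + 1.784 = 2.380 K/W
Q = ΔT/ΣR = (336.1 K − 287.8 K)/2.380 = 20.3 W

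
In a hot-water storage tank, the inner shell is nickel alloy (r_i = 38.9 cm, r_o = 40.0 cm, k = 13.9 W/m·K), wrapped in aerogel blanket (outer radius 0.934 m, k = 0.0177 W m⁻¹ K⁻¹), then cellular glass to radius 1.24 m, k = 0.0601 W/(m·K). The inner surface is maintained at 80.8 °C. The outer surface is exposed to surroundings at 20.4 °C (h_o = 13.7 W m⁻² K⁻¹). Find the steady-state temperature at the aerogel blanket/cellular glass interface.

Series thermal resistances, inner to outer:
  R_nickel alloy = (1/0.389 − 1/0.400)/(4πk) = 0.07069/(4π·13.9) = 4.047×10^-4 K/W
  R_aerogel blanket = (1/0.400 − 1/0.934)/(4πk) = 1.429/(4π·0.0177) = 6.426 K/W
  R_cellular glass = (1/0.934 − 1/1.24)/(4πk) = 0.2642/(4π·0.0601) = 0.3498 K/W
  R_conv,out = 1/(4πr²h) = 1/(4π·1.24²·13.7) = 0.003778 K/W
ΣR = 4.047×10^-4 + 6.426 + 0.3498 + 0.003778 = 6.780 K/W
Q = ΔT/ΣR = (80.8 °C − 20.4 °C)/6.780 = 8.909 W
From the inner boundary to the aerogel blanket/cellular glass interface, ΣR_partial = 6.426 K/W.
T_interface = T_in − Q·ΣR_partial = 80.8 °C − (8.909)(6.426) = 23.6 °C

T = 23.6 °C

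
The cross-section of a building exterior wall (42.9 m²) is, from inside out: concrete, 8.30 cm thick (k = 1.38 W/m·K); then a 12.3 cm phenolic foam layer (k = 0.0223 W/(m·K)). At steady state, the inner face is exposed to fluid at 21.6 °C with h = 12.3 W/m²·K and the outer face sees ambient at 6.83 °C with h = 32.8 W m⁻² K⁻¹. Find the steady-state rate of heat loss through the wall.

Q = 111 W

Series thermal resistances, inner to outer:
  R_conv,in = 1/(hA) = 1/(12.3·42.9) = 0.001895 K/W
  R_concrete = L/(kA) = 0.0830/(1.38·42.9) = 0.001402 K/W
  R_phenolic foam = L/(kA) = 0.123/(0.0223·42.9) = 0.1286 K/W
  R_conv,out = 1/(hA) = 1/(32.8·42.9) = 7.107×10^-4 K/W
ΣR = 0.001895 + 0.001402 + 0.1286 + 7.107×10^-4 = 0.1326 K/W
Q = ΔT/ΣR = (21.6 °C − 6.83 °C)/0.1326 = 111 W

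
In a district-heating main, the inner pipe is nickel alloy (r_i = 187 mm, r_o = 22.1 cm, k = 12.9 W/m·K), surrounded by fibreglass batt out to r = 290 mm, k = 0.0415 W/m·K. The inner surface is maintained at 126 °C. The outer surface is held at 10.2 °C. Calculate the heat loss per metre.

Resistance network (inner→outer):
  R'_nickel alloy = ln(0.221/0.187)/(2πk) = 0.1671/(2π·12.9) = 0.002061 m·K/W
  R'_fibreglass batt = ln(0.290/0.221)/(2πk) = 0.2717/(2π·0.0415) = 1.042 m·K/W
ΣR = 0.002061 + 1.042 = 1.044 m·K/W
Q' = ΔT/ΣR = (126 °C − 10.2 °C)/1.044 = 111 W/m

Q' = 111 W/m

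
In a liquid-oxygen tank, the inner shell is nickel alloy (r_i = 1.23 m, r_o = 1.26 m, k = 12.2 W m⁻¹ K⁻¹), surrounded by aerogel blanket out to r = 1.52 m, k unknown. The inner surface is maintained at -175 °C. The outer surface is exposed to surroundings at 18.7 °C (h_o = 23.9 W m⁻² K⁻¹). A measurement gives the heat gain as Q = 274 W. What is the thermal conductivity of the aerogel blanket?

ΣR = ΔT/Q = |-175 − 18.7|/274 = 0.7069 K/W
Known resistances:
  R_nickel alloy = (1/1.23 − 1/1.26)/(4πk) = 0.01936/(4π·12.2) = 1.263×10^-4 K/W
  R_conv,out = 1/(4πr²h) = 1/(4π·1.52²·23.9) = 0.001441 K/W
R_aerogel blanket = ΣR − ΣR_known = 0.7069 − 0.001567 = 0.7053 K/W
(1/r₁−1/r₂)/(4πk) = 0.7053 ⇒ k = 0.1358/(4π·0.7053) = 0.0153 W/m·K

k = 0.0153 W/m·K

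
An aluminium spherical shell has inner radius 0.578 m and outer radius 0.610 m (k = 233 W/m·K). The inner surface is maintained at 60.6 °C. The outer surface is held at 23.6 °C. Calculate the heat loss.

Q = 1.19×10^6 W

Q = 4πk·ΔT/(1/r₁ − 1/r₂) = 4π × 233 × 37 / (1/0.578 − 1/0.610) = 1.19×10^6 W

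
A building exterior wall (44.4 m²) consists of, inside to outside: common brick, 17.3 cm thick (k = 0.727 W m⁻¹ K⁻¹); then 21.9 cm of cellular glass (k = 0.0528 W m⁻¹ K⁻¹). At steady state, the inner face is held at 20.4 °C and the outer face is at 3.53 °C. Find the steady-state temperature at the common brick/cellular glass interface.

T = 19.5 °C

Treat each layer as a resistance in series:
  R_common brick = L/(kA) = 0.173/(0.727·44.4) = 0.005360 K/W
  R_cellular glass = L/(kA) = 0.219/(0.0528·44.4) = 0.09342 K/W
ΣR = 0.005360 + 0.09342 = 0.09878 K/W
Q = ΔT/ΣR = (20.4 °C − 3.53 °C)/0.09878 = 170.8 W
From the inner boundary to the common brick/cellular glass interface, ΣR_partial = 0.005360 K/W.
T_interface = T_in − Q·ΣR_partial = 20.4 °C − (170.8)(0.005360) = 19.5 °C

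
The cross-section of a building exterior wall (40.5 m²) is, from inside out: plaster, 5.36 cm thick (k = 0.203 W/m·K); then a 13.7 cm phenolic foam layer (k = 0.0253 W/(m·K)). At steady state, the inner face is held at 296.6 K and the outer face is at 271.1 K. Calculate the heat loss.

Resistance network (inner→outer):
  R_plaster = L/(kA) = 0.0536/(0.203·40.5) = 0.006519 K/W
  R_phenolic foam = L/(kA) = 0.137/(0.0253·40.5) = 0.1337 K/W
ΣR = 0.006519 + 0.1337 = 0.1402 K/W
Q = ΔT/ΣR = (296.6 K − 271.1 K)/0.1402 = 182 W

Q = 182 W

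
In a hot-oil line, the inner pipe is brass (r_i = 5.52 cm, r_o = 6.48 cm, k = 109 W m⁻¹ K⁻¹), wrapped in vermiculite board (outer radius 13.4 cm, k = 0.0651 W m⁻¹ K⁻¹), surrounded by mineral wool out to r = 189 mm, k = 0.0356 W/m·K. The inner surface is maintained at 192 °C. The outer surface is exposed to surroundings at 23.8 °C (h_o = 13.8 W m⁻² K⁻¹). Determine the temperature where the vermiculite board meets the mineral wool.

Resistance network (inner→outer):
  R'_brass = ln(0.0648/0.0552)/(2πk) = 0.1603/(2π·109) = 2.341×10^-4 m·K/W
  R'_vermiculite board = ln(0.134/0.0648)/(2πk) = 0.7265/(2π·0.0651) = 1.776 m·K/W
  R'_mineral wool = ln(0.189/0.134)/(2πk) = 0.3439/(2π·0.0356) = 1.537 m·K/W
  R'_conv,out = 1/(2πr h) = 1/(2π·0.189·13.8) = 0.06102 m·K/W
ΣR = 2.341×10^-4 + 1.776 + 1.537 + 0.06102 = 3.374 m·K/W
Q' = ΔT/ΣR = (192 °C − 23.8 °C)/3.374 = 49.85 W/m
From the inner boundary to the vermiculite board/mineral wool interface, ΣR_partial = 1.776 m·K/W.
T_interface = T_in − Q'·ΣR_partial = 192 °C − (49.85)(1.776) = 103 °C

T = 103 °C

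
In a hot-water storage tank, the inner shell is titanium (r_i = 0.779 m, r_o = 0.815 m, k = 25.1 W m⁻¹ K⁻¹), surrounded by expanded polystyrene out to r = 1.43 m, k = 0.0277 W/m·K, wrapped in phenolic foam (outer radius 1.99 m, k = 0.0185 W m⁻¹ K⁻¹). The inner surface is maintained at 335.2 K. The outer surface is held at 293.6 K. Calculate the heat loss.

Resistance network (inner→outer):
  R_titanium = (1/0.779 − 1/0.815)/(4πk) = 0.05670/(4π·25.1) = 1.798×10^-4 K/W
  R_expanded polystyrene = (1/0.815 − 1/1.43)/(4πk) = 0.5277/(4π·0.0277) = 1.516 K/W
  R_phenolic foam = (1/1.43 − 1/1.99)/(4πk) = 0.1968/(4π·0.0185) = 0.8465 K/W
ΣR = 1.798×10^-4 + 1.516 + 0.8465 = 2.363 K/W
Q = ΔT/ΣR = (335.2 K − 293.6 K)/2.363 = 17.6 W

Q = 17.6 W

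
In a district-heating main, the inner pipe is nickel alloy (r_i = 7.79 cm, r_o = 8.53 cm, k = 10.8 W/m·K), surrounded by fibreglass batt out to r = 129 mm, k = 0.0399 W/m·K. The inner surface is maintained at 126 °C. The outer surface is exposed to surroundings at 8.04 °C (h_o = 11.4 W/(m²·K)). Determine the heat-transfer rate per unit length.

Q' = 67.0 W/m

Series thermal resistances, inner to outer:
  R'_nickel alloy = ln(0.0853/0.0779)/(2πk) = 0.09075/(2π·10.8) = 0.001337 m·K/W
  R'_fibreglass batt = ln(0.129/0.0853)/(2πk) = 0.4136/(2π·0.0399) = 1.650 m·K/W
  R'_conv,out = 1/(2πr h) = 1/(2π·0.129·11.4) = 0.1082 m·K/W
ΣR = 0.001337 + 1.650 + 0.1082 = 1.760 m·K/W
Q' = ΔT/ΣR = (126 °C − 8.04 °C)/1.760 = 67.0 W/m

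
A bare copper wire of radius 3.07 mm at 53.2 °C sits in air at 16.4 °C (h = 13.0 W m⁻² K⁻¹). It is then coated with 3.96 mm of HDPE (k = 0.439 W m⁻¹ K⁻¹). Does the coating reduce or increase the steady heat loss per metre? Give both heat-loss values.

increases: 9.23 → 18.0 W/m

Critical radius for a cylinder: r_cr = k/h = 0.0338 m = 3.38 cm.
Outer radius after coating: r₂ = 0.00307 + 0.00396 = 0.00703 m.
Since r₁ < r_cr and r₂ ≤ r_cr, the coating moves toward the maximum at r_cr — heat loss rises.
Bare: R = 1/(2πr₁h) = 3.988 m·K/W; Q = 36.8/3.988 = 9.23 W/m.
Coated: R = R_cond + R_conv = 2.042 m·K/W; Q = 36.8/2.042 = 18.0 W/m.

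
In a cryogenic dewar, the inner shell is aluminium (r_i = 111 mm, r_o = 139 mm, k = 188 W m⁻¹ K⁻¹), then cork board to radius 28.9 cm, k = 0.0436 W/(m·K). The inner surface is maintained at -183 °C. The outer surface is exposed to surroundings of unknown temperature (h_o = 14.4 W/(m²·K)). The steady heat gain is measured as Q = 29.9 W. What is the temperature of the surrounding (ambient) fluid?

Series resistances:
  R_aluminium = (1/0.111 − 1/0.139)/(4πk) = 1.815/(4π·188) = 7.682×10^-4 K/W
  R_cork board = (1/0.139 − 1/0.289)/(4πk) = 3.734/(4π·0.0436) = 6.815 K/W
  R_conv,out = 1/(4πr²h) = 1/(4π·0.289²·14.4) = 0.06617 K/W
ΣR = 6.882 K/W
ΔT = Q·ΣR = 29.9 × 6.882 = 205.8 K
Heat flows inward, so T_out = T_in + ΔT = -183 + 205.8 = 22.8 °C

T_out = 22.8 °C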